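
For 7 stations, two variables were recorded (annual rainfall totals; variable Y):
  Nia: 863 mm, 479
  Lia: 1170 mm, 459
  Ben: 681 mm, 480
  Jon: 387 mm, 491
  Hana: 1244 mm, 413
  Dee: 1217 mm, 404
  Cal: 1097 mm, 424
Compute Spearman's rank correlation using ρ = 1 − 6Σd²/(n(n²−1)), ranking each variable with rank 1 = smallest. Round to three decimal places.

-0.929

Ranks of variable 1: 3, 5, 2, 1, 7, 6, 4
Ranks of variable 2: 5, 4, 6, 7, 2, 1, 3
d = r₁ − r₂: -2, 1, -4, -6, 5, 5, 1
d²: 4, 1, 16, 36, 25, 25, 1; Σd² = 108
ρ = 1 − 6·108/(7·48) = 1 − 648/336 = -0.929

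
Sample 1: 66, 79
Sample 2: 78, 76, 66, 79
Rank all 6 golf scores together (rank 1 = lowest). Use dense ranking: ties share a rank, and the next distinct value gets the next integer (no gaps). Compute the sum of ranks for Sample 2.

Sorted (ascending): 66, 66, 76, 78, 79, 79
The 2 values of 66 share dense rank 1.
The 2 values of 79 share dense rank 4.
Remaining distinct values take the next consecutive integers.
Sample 2 values → pooled ranks: 78→3, 76→2, 66→1, 79→4
Rank sum = 3 + 2 + 1 + 4 = 10

10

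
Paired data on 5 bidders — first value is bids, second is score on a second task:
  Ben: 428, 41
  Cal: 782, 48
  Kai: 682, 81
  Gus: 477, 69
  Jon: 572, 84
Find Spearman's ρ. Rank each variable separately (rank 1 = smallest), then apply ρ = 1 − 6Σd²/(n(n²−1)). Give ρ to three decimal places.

Ranks of variable 1: 1, 5, 4, 2, 3
Ranks of variable 2: 1, 2, 4, 3, 5
d = r₁ − r₂: 0, 3, 0, -1, -2
d²: 0, 9, 0, 1, 4; Σd² = 14
ρ = 1 − 6·14/(5·24) = 1 − 84/120 = 0.300

0.300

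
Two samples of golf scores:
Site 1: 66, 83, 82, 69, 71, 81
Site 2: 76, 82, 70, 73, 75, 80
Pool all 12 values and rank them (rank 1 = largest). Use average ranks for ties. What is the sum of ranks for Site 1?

Sorted (descending): 83, 82, 82, 81, 80, 76, 75, 73, 71, 70, 69, 66
The 2 values of 82 occupy positions 2–3 → average rank (2+3)/2 = 2.5.
Site 1 values → pooled ranks: 66→12, 83→1, 82→2.5, 69→11, 71→9, 81→4
Rank sum = 12 + 1 + 2.5 + 11 + 9 + 4 = 39.5

39.5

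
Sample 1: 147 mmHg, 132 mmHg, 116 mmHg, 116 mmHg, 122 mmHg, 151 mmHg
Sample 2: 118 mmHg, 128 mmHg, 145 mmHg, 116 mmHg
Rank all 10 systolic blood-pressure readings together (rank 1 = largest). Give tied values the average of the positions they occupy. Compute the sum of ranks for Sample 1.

31

Sorted (descending): 151, 147, 145, 132, 128, 122, 118, 116, 116, 116
The 3 values of 116 occupy positions 8–10 → average rank 9.
Sample 1 values → pooled ranks: 147→2, 132→4, 116→9, 116→9, 122→6, 151→1
Rank sum = 2 + 4 + 9 + 9 + 6 + 1 = 31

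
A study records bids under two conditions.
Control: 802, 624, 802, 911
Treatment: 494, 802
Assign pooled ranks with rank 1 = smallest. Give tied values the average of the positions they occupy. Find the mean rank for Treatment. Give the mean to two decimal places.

Sorted (ascending): 494, 624, 802, 802, 802, 911
The 3 values of 802 occupy positions 3–5 → average rank 4.
Treatment values → pooled ranks: 494→1, 802→4
Mean rank = (1 + 4) / 2 = 2.50

2.50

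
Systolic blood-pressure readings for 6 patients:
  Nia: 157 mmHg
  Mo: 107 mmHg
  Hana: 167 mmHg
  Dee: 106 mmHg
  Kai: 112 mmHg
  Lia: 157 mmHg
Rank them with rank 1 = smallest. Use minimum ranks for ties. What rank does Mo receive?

Sorted (ascending): 106, 107, 112, 157, 157, 167
The 2 values of 157 occupy positions 4–5 → each gets rank 4.
Mo has value 107 mmHg → rank 2.

2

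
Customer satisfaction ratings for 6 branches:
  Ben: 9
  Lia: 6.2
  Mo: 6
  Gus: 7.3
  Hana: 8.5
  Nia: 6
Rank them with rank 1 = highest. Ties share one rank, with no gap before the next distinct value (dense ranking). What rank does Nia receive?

Sorted (descending): 9, 8.5, 7.3, 6.2, 6, 6
The 2 values of 6 share dense rank 5.
Remaining distinct values take the next consecutive integers.
Nia has value 6 → rank 5.

5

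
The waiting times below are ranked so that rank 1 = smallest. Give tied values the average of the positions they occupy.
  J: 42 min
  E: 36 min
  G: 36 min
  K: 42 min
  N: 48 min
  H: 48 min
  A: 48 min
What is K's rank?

3.5

Sorted (ascending): 36, 36, 42, 42, 48, 48, 48
The 2 values of 36 occupy positions 1–2 → average rank (1+2)/2 = 1.5.
The 2 values of 42 occupy positions 3–4 → average rank (3+4)/2 = 3.5.
The 3 values of 48 occupy positions 5–7 → average rank 6.
K has value 42 min → rank 3.5.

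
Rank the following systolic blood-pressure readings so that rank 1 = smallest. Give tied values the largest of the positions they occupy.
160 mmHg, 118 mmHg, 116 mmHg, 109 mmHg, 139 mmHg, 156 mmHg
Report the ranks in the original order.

Sorted (ascending): 109, 116, 118, 139, 156, 160
No ties — each value takes its position as its rank.

6, 3, 2, 1, 4, 5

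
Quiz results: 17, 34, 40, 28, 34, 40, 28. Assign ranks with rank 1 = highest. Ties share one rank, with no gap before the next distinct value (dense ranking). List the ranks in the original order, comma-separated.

4, 2, 1, 3, 2, 1, 3

Sorted (descending): 40, 40, 34, 34, 28, 28, 17
The 2 values of 40 share dense rank 1.
The 2 values of 34 share dense rank 2.
The 2 values of 28 share dense rank 3.
Remaining distinct values take the next consecutive integers.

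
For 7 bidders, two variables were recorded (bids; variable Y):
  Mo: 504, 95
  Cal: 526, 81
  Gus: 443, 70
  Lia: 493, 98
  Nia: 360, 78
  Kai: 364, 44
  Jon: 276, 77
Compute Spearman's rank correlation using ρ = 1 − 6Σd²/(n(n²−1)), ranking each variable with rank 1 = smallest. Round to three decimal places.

Ranks of variable 1: 6, 7, 4, 5, 2, 3, 1
Ranks of variable 2: 6, 5, 2, 7, 4, 1, 3
d = r₁ − r₂: 0, 2, 2, -2, -2, 2, -2
d²: 0, 4, 4, 4, 4, 4, 4; Σd² = 24
ρ = 1 − 6·24/(7·48) = 1 − 144/336 = 0.571

0.571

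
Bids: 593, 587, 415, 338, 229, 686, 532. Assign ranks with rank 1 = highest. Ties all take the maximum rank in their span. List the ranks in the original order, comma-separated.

2, 3, 5, 6, 7, 1, 4

Sorted (descending): 686, 593, 587, 532, 415, 338, 229
No ties — each value takes its position as its rank.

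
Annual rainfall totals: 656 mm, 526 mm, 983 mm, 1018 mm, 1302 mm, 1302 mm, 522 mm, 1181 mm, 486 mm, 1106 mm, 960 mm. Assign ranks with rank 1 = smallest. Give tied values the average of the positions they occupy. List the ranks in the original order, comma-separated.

4, 3, 6, 7, 10.5, 10.5, 2, 9, 1, 8, 5

Sorted (ascending): 486, 522, 526, 656, 960, 983, 1018, 1106, 1181, 1302, 1302
The 2 values of 1302 occupy positions 10–11 → average rank (10+11)/2 = 10.5.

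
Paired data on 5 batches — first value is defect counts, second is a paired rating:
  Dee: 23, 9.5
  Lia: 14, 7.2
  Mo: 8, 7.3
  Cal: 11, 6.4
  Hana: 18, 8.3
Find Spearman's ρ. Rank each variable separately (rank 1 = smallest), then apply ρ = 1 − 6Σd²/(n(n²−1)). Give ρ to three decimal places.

Ranks of variable 1: 5, 3, 1, 2, 4
Ranks of variable 2: 5, 2, 3, 1, 4
d = r₁ − r₂: 0, 1, -2, 1, 0
d²: 0, 1, 4, 1, 0; Σd² = 6
ρ = 1 − 6·6/(5·24) = 1 − 36/120 = 0.700

0.700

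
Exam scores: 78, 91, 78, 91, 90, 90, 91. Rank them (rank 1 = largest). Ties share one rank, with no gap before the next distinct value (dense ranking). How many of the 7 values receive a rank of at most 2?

Sorted (descending): 91, 91, 91, 90, 90, 78, 78
The 3 values of 91 share dense rank 1.
The 2 values of 90 share dense rank 2.
The 2 values of 78 share dense rank 3.
Ranks ≤ 2: {1, 1, 1, 2, 2} → 5 values.

5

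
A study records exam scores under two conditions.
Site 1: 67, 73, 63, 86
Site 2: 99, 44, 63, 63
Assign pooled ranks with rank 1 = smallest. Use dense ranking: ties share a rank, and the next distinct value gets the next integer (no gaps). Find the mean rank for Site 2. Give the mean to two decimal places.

Sorted (ascending): 44, 63, 63, 63, 67, 73, 86, 99
The 3 values of 63 share dense rank 2.
Remaining distinct values take the next consecutive integers.
Site 2 values → pooled ranks: 99→6, 44→1, 63→2, 63→2
Mean rank = (6 + 1 + 2 + 2) / 4 = 2.75

2.75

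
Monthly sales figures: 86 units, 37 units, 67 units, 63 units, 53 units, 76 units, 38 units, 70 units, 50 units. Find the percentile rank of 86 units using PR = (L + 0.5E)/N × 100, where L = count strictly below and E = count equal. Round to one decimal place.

94.4

N = 9.
Strictly below 86: 8. Equal to 86: 1.
PR = (8 + 0.5·1)/9 × 100 = 94.4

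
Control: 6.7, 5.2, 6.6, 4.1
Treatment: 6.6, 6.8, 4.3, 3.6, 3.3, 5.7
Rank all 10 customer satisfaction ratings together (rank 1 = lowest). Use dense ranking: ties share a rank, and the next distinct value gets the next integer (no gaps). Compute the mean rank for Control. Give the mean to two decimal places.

Sorted (ascending): 3.3, 3.6, 4.1, 4.3, 5.2, 5.7, 6.6, 6.6, 6.7, 6.8
The 2 values of 6.6 share dense rank 7.
Remaining distinct values take the next consecutive integers.
Control values → pooled ranks: 6.7→8, 5.2→5, 6.6→7, 4.1→3
Mean rank = (8 + 5 + 7 + 3) / 4 = 5.75

5.75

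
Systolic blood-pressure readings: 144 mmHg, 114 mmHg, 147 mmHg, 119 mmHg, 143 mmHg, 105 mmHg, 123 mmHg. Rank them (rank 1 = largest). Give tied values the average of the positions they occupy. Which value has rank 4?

123

Sorted (descending): 147, 144, 143, 123, 119, 114, 105
No ties — each value takes its position as its rank.
Rank 4 → value 123.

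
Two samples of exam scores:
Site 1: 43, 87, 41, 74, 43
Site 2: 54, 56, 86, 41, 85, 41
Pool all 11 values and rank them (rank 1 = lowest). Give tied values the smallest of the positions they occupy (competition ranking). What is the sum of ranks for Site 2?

34

Sorted (ascending): 41, 41, 41, 43, 43, 54, 56, 74, 85, 86, 87
The 3 values of 41 occupy positions 1–3 → each gets rank 1.
The 2 values of 43 occupy positions 4–5 → each gets rank 4.
Site 2 values → pooled ranks: 54→6, 56→7, 86→10, 41→1, 85→9, 41→1
Rank sum = 6 + 7 + 10 + 1 + 9 + 1 = 34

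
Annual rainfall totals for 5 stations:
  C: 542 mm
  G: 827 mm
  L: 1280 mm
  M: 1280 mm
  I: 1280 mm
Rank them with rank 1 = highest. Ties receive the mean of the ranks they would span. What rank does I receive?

2

Sorted (descending): 1280, 1280, 1280, 827, 542
The 3 values of 1280 occupy positions 1–3 → average rank 2.
I has value 1280 mm → rank 2.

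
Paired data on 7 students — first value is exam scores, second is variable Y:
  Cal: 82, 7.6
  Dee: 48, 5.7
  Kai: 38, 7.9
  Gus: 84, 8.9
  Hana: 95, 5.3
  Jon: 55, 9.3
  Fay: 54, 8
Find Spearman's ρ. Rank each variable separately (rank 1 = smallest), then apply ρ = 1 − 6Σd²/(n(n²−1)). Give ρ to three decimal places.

Ranks of variable 1: 5, 2, 1, 6, 7, 4, 3
Ranks of variable 2: 3, 2, 4, 6, 1, 7, 5
d = r₁ − r₂: 2, 0, -3, 0, 6, -3, -2
d²: 4, 0, 9, 0, 36, 9, 4; Σd² = 62
ρ = 1 − 6·62/(7·48) = 1 − 372/336 = -0.107

-0.107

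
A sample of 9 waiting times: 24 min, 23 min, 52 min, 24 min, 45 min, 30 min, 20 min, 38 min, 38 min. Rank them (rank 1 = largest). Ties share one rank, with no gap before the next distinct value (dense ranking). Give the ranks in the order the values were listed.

5, 6, 1, 5, 2, 4, 7, 3, 3

Sorted (descending): 52, 45, 38, 38, 30, 24, 24, 23, 20
The 2 values of 38 share dense rank 3.
The 2 values of 24 share dense rank 5.
Remaining distinct values take the next consecutive integers.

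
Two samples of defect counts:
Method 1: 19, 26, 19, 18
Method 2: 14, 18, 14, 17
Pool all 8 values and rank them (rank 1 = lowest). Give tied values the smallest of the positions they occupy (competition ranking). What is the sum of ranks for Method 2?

Sorted (ascending): 14, 14, 17, 18, 18, 19, 19, 26
The 2 values of 14 occupy positions 1–2 → each gets rank 1.
The 2 values of 18 occupy positions 4–5 → each gets rank 4.
The 2 values of 19 occupy positions 6–7 → each gets rank 6.
Method 2 values → pooled ranks: 14→1, 18→4, 14→1, 17→3
Rank sum = 1 + 4 + 1 + 3 = 9

9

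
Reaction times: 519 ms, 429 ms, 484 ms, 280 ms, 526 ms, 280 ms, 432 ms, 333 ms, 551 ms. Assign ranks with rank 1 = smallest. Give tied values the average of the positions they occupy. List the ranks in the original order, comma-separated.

Sorted (ascending): 280, 280, 333, 429, 432, 484, 519, 526, 551
The 2 values of 280 occupy positions 1–2 → average rank (1+2)/2 = 1.5.

7, 4, 6, 1.5, 8, 1.5, 5, 3, 9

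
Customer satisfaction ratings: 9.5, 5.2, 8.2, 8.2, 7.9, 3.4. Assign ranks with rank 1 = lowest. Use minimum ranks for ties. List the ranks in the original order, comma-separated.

6, 2, 4, 4, 3, 1

Sorted (ascending): 3.4, 5.2, 7.9, 8.2, 8.2, 9.5
The 2 values of 8.2 occupy positions 4–5 → each gets rank 4.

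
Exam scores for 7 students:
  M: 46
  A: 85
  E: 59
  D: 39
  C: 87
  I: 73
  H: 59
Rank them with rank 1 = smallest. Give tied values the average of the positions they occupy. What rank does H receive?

3.5

Sorted (ascending): 39, 46, 59, 59, 73, 85, 87
The 2 values of 59 occupy positions 3–4 → average rank (3+4)/2 = 3.5.
H has value 59 → rank 3.5.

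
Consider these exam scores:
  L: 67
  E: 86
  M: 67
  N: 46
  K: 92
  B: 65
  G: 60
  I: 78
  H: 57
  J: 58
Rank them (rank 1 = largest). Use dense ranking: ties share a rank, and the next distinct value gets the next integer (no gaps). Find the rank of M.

Sorted (descending): 92, 86, 78, 67, 67, 65, 60, 58, 57, 46
The 2 values of 67 share dense rank 4.
Remaining distinct values take the next consecutive integers.
M has value 67 → rank 4.

4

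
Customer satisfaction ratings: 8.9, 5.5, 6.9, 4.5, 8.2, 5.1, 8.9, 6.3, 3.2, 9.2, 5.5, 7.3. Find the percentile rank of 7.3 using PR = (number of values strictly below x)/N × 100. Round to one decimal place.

N = 12.
Strictly below 7.3: 7. Equal to 7.3: 1.
PR = 7/12 × 100 = 58.3

58.3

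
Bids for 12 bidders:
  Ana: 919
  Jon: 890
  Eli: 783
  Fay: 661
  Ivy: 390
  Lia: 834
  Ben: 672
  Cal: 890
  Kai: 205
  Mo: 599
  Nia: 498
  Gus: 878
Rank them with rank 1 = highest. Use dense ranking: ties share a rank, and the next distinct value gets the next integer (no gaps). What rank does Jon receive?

Sorted (descending): 919, 890, 890, 878, 834, 783, 672, 661, 599, 498, 390, 205
The 2 values of 890 share dense rank 2.
Remaining distinct values take the next consecutive integers.
Jon has value 890 → rank 2.

2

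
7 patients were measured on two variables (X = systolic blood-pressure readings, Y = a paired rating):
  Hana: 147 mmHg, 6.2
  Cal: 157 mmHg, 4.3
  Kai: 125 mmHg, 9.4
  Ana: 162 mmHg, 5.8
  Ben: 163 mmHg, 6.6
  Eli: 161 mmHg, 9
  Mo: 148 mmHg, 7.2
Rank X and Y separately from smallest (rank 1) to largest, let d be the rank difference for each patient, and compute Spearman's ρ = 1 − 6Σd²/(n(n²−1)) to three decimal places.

-0.357

Ranks of variable 1: 2, 4, 1, 6, 7, 5, 3
Ranks of variable 2: 3, 1, 7, 2, 4, 6, 5
d = r₁ − r₂: -1, 3, -6, 4, 3, -1, -2
d²: 1, 9, 36, 16, 9, 1, 4; Σd² = 76
ρ = 1 − 6·76/(7·48) = 1 − 456/336 = -0.357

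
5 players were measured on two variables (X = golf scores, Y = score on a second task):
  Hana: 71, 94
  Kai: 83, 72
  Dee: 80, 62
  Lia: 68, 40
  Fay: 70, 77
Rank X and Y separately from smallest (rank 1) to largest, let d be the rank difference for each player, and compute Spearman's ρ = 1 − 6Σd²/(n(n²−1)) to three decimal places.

0.200

Ranks of variable 1: 3, 5, 4, 1, 2
Ranks of variable 2: 5, 3, 2, 1, 4
d = r₁ − r₂: -2, 2, 2, 0, -2
d²: 4, 4, 4, 0, 4; Σd² = 16
ρ = 1 − 6·16/(5·24) = 1 − 96/120 = 0.200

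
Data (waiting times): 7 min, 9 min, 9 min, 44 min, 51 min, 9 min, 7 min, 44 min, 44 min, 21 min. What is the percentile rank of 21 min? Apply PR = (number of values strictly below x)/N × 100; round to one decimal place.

N = 10.
Strictly below 21: 5. Equal to 21: 1.
PR = 5/10 × 100 = 50.0

50.0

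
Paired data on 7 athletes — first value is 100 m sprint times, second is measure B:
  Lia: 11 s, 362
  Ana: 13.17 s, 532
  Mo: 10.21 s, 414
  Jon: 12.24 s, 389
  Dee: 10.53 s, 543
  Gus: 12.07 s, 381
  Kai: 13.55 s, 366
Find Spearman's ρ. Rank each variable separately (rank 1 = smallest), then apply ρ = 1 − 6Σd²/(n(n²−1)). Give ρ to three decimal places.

-0.286

Ranks of variable 1: 3, 6, 1, 5, 2, 4, 7
Ranks of variable 2: 1, 6, 5, 4, 7, 3, 2
d = r₁ − r₂: 2, 0, -4, 1, -5, 1, 5
d²: 4, 0, 16, 1, 25, 1, 25; Σd² = 72
ρ = 1 − 6·72/(7·48) = 1 − 432/336 = -0.286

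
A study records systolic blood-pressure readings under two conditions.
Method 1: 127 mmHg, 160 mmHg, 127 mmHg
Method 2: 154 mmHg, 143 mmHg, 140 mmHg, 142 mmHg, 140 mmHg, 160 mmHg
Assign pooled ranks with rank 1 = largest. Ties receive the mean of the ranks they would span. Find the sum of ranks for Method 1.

Sorted (descending): 160, 160, 154, 143, 142, 140, 140, 127, 127
The 2 values of 160 occupy positions 1–2 → average rank (1+2)/2 = 1.5.
The 2 values of 140 occupy positions 6–7 → average rank (6+7)/2 = 6.5.
The 2 values of 127 occupy positions 8–9 → average rank (8+9)/2 = 8.5.
Method 1 values → pooled ranks: 127→8.5, 160→1.5, 127→8.5
Rank sum = 8.5 + 1.5 + 8.5 = 18.5

18.5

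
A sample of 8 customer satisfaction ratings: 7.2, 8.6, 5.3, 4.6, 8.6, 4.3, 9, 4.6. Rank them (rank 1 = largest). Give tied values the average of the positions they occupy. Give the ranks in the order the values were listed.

4, 2.5, 5, 6.5, 2.5, 8, 1, 6.5

Sorted (descending): 9, 8.6, 8.6, 7.2, 5.3, 4.6, 4.6, 4.3
The 2 values of 8.6 occupy positions 2–3 → average rank (2+3)/2 = 2.5.
The 2 values of 4.6 occupy positions 6–7 → average rank (6+7)/2 = 6.5.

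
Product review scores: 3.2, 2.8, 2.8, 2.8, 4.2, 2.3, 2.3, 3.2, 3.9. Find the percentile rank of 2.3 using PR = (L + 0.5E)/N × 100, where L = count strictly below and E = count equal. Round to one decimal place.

N = 9.
Strictly below 2.3: 0. Equal to 2.3: 2.
PR = (0 + 0.5·2)/9 × 100 = 11.1

11.1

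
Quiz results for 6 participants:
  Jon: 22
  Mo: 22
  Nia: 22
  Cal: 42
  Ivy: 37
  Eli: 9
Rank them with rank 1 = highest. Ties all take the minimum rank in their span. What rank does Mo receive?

3

Sorted (descending): 42, 37, 22, 22, 22, 9
The 3 values of 22 occupy positions 3–5 → each gets rank 3.
Mo has value 22 → rank 3.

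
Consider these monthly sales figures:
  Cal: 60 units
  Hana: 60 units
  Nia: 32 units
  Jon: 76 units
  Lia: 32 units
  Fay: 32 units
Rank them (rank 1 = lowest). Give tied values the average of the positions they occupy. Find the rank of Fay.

2

Sorted (ascending): 32, 32, 32, 60, 60, 76
The 3 values of 32 occupy positions 1–3 → average rank 2.
The 2 values of 60 occupy positions 4–5 → average rank (4+5)/2 = 4.5.
Fay has value 32 units → rank 2.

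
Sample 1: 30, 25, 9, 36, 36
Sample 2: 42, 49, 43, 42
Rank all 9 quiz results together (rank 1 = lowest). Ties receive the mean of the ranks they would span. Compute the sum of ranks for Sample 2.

Sorted (ascending): 9, 25, 30, 36, 36, 42, 42, 43, 49
The 2 values of 36 occupy positions 4–5 → average rank (4+5)/2 = 4.5.
The 2 values of 42 occupy positions 6–7 → average rank (6+7)/2 = 6.5.
Sample 2 values → pooled ranks: 42→6.5, 49→9, 43→8, 42→6.5
Rank sum = 6.5 + 9 + 8 + 6.5 = 30

30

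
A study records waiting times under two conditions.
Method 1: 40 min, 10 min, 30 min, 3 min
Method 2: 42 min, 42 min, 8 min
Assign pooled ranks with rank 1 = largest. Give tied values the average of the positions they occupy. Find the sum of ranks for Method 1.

Sorted (descending): 42, 42, 40, 30, 10, 8, 3
The 2 values of 42 occupy positions 1–2 → average rank (1+2)/2 = 1.5.
Method 1 values → pooled ranks: 40→3, 10→5, 30→4, 3→7
Rank sum = 3 + 5 + 4 + 7 = 19

19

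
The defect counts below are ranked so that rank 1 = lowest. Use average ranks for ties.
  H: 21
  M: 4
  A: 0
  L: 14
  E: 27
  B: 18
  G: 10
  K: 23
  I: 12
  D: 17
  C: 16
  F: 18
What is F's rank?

Sorted (ascending): 0, 4, 10, 12, 14, 16, 17, 18, 18, 21, 23, 27
The 2 values of 18 occupy positions 8–9 → average rank (8+9)/2 = 8.5.
F has value 18 → rank 8.5.

8.5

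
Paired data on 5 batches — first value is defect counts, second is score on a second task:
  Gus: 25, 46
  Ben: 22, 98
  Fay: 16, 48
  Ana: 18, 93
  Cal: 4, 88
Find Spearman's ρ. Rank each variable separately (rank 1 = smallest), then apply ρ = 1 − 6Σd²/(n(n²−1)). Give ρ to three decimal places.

Ranks of variable 1: 5, 4, 2, 3, 1
Ranks of variable 2: 1, 5, 2, 4, 3
d = r₁ − r₂: 4, -1, 0, -1, -2
d²: 16, 1, 0, 1, 4; Σd² = 22
ρ = 1 − 6·22/(5·24) = 1 − 132/120 = -0.100

-0.100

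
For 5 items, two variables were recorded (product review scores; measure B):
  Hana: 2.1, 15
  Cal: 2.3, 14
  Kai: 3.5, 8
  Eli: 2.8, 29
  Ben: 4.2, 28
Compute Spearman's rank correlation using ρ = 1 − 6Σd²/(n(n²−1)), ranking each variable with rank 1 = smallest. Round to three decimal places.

0.100

Ranks of variable 1: 1, 2, 4, 3, 5
Ranks of variable 2: 3, 2, 1, 5, 4
d = r₁ − r₂: -2, 0, 3, -2, 1
d²: 4, 0, 9, 4, 1; Σd² = 18
ρ = 1 − 6·18/(5·24) = 1 − 108/120 = 0.100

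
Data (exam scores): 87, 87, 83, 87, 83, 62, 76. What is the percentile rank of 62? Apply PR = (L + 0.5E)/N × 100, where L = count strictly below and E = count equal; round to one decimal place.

7.1

N = 7.
Strictly below 62: 0. Equal to 62: 1.
PR = (0 + 0.5·1)/7 × 100 = 7.1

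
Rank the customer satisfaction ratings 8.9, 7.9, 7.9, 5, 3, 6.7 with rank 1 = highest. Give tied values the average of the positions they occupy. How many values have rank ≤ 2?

Sorted (descending): 8.9, 7.9, 7.9, 6.7, 5, 3
The 2 values of 7.9 occupy positions 2–3 → average rank (2+3)/2 = 2.5.
Ranks ≤ 2: {1} → 1 value.

1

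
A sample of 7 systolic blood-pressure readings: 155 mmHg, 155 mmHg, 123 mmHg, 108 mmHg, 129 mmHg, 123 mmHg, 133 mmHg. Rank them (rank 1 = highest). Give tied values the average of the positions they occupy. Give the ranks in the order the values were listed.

1.5, 1.5, 5.5, 7, 4, 5.5, 3

Sorted (descending): 155, 155, 133, 129, 123, 123, 108
The 2 values of 155 occupy positions 1–2 → average rank (1+2)/2 = 1.5.
The 2 values of 123 occupy positions 5–6 → average rank (5+6)/2 = 5.5.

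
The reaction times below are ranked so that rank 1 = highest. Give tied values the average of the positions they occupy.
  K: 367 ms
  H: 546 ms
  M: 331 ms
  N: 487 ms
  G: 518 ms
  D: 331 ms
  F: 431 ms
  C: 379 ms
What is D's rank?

7.5

Sorted (descending): 546, 518, 487, 431, 379, 367, 331, 331
The 2 values of 331 occupy positions 7–8 → average rank (7+8)/2 = 7.5.
D has value 331 ms → rank 7.5.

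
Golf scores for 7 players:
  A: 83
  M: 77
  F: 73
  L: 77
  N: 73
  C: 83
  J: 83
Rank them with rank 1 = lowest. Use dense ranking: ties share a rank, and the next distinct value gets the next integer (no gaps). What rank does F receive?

1

Sorted (ascending): 73, 73, 77, 77, 83, 83, 83
The 2 values of 73 share dense rank 1.
The 2 values of 77 share dense rank 2.
The 3 values of 83 share dense rank 3.
F has value 73 → rank 1.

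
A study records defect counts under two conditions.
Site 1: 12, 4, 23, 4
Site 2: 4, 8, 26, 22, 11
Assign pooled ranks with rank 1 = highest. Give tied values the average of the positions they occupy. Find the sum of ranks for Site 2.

23

Sorted (descending): 26, 23, 22, 12, 11, 8, 4, 4, 4
The 3 values of 4 occupy positions 7–9 → average rank 8.
Site 2 values → pooled ranks: 4→8, 8→6, 26→1, 22→3, 11→5
Rank sum = 8 + 6 + 1 + 3 + 5 = 23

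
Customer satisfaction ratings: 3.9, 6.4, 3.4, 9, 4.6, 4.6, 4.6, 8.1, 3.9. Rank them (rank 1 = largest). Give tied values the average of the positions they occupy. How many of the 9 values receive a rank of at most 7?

Sorted (descending): 9, 8.1, 6.4, 4.6, 4.6, 4.6, 3.9, 3.9, 3.4
The 3 values of 4.6 occupy positions 4–6 → average rank 5.
The 2 values of 3.9 occupy positions 7–8 → average rank (7+8)/2 = 7.5.
Ranks ≤ 7: {1, 2, 3, 5, 5, 5} → 6 values.

6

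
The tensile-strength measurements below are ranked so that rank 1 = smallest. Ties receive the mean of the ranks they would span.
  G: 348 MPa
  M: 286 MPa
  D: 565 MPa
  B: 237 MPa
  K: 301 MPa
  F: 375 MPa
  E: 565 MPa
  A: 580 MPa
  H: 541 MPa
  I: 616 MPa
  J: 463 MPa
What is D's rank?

Sorted (ascending): 237, 286, 301, 348, 375, 463, 541, 565, 565, 580, 616
The 2 values of 565 occupy positions 8–9 → average rank (8+9)/2 = 8.5.
D has value 565 MPa → rank 8.5.

8.5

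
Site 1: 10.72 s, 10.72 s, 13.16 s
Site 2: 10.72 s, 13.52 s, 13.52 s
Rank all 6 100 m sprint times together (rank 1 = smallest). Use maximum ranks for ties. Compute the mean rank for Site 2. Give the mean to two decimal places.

5.00

Sorted (ascending): 10.72, 10.72, 10.72, 13.16, 13.52, 13.52
The 3 values of 10.72 occupy positions 1–3 → each gets rank 3.
The 2 values of 13.52 occupy positions 5–6 → each gets rank 6.
Site 2 values → pooled ranks: 10.72→3, 13.52→6, 13.52→6
Mean rank = (3 + 6 + 6) / 3 = 5.00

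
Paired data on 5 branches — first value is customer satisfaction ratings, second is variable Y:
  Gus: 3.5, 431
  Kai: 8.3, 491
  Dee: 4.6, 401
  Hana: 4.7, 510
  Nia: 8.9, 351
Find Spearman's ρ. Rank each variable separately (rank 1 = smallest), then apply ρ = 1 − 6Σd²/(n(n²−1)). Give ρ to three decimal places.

-0.200

Ranks of variable 1: 1, 4, 2, 3, 5
Ranks of variable 2: 3, 4, 2, 5, 1
d = r₁ − r₂: -2, 0, 0, -2, 4
d²: 4, 0, 0, 4, 16; Σd² = 24
ρ = 1 − 6·24/(5·24) = 1 − 144/120 = -0.200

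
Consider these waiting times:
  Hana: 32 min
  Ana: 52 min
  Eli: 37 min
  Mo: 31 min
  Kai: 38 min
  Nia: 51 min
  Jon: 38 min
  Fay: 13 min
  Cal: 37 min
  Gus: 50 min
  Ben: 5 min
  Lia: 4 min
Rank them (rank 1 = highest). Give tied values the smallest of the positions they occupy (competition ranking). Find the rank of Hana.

Sorted (descending): 52, 51, 50, 38, 38, 37, 37, 32, 31, 13, 5, 4
The 2 values of 38 occupy positions 4–5 → each gets rank 4.
The 2 values of 37 occupy positions 6–7 → each gets rank 6.
Hana has value 32 min → rank 8.

8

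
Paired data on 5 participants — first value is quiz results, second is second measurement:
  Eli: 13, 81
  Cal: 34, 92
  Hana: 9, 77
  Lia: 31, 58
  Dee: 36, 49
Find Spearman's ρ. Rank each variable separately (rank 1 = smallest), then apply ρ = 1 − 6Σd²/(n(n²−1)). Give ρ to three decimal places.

Ranks of variable 1: 2, 4, 1, 3, 5
Ranks of variable 2: 4, 5, 3, 2, 1
d = r₁ − r₂: -2, -1, -2, 1, 4
d²: 4, 1, 4, 1, 16; Σd² = 26
ρ = 1 − 6·26/(5·24) = 1 − 156/120 = -0.300

-0.300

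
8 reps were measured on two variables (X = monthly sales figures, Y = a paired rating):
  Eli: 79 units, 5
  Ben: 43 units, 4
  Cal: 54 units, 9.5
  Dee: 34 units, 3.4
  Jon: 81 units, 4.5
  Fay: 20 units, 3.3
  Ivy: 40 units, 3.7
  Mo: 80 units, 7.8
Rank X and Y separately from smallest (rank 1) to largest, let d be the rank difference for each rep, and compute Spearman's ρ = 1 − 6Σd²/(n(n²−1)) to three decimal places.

Ranks of variable 1: 6, 4, 5, 2, 8, 1, 3, 7
Ranks of variable 2: 6, 4, 8, 2, 5, 1, 3, 7
d = r₁ − r₂: 0, 0, -3, 0, 3, 0, 0, 0
d²: 0, 0, 9, 0, 9, 0, 0, 0; Σd² = 18
ρ = 1 − 6·18/(8·63) = 1 − 108/504 = 0.786

0.786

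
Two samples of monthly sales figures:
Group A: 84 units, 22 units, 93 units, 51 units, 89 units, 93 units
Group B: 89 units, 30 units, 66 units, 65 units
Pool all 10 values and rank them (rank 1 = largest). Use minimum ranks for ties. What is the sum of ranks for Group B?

25

Sorted (descending): 93, 93, 89, 89, 84, 66, 65, 51, 30, 22
The 2 values of 93 occupy positions 1–2 → each gets rank 1.
The 2 values of 89 occupy positions 3–4 → each gets rank 3.
Group B values → pooled ranks: 89→3, 30→9, 66→6, 65→7
Rank sum = 3 + 9 + 6 + 7 = 25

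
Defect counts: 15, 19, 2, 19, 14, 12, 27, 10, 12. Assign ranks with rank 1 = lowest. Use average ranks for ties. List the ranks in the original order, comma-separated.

Sorted (ascending): 2, 10, 12, 12, 14, 15, 19, 19, 27
The 2 values of 12 occupy positions 3–4 → average rank (3+4)/2 = 3.5.
The 2 values of 19 occupy positions 7–8 → average rank (7+8)/2 = 7.5.

6, 7.5, 1, 7.5, 5, 3.5, 9, 2, 3.5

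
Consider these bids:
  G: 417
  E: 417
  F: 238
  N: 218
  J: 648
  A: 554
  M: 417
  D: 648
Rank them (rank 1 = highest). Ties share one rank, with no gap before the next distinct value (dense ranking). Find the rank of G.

Sorted (descending): 648, 648, 554, 417, 417, 417, 238, 218
The 2 values of 648 share dense rank 1.
The 3 values of 417 share dense rank 3.
Remaining distinct values take the next consecutive integers.
G has value 417 → rank 3.

3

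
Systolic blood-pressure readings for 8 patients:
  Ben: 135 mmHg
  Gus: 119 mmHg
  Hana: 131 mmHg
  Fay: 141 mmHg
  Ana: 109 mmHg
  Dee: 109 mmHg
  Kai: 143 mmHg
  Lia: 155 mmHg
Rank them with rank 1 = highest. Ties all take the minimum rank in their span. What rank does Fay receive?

Sorted (descending): 155, 143, 141, 135, 131, 119, 109, 109
The 2 values of 109 occupy positions 7–8 → each gets rank 7.
Fay has value 141 mmHg → rank 3.

3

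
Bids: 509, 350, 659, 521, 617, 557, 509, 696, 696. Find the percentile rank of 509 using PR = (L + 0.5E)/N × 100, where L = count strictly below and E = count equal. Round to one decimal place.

N = 9.
Strictly below 509: 1. Equal to 509: 2.
PR = (1 + 0.5·2)/9 × 100 = 22.2

22.2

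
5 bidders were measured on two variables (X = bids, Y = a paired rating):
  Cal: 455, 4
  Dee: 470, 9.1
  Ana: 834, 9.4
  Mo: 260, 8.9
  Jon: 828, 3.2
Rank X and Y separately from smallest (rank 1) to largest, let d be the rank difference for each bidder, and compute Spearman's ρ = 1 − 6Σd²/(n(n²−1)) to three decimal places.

Ranks of variable 1: 2, 3, 5, 1, 4
Ranks of variable 2: 2, 4, 5, 3, 1
d = r₁ − r₂: 0, -1, 0, -2, 3
d²: 0, 1, 0, 4, 9; Σd² = 14
ρ = 1 − 6·14/(5·24) = 1 − 84/120 = 0.300

0.300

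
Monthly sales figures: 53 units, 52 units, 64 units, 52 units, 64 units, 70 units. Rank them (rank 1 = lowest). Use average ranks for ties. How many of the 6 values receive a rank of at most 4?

3

Sorted (ascending): 52, 52, 53, 64, 64, 70
The 2 values of 52 occupy positions 1–2 → average rank (1+2)/2 = 1.5.
The 2 values of 64 occupy positions 4–5 → average rank (4+5)/2 = 4.5.
Ranks ≤ 4: {1.5, 1.5, 3} → 3 values.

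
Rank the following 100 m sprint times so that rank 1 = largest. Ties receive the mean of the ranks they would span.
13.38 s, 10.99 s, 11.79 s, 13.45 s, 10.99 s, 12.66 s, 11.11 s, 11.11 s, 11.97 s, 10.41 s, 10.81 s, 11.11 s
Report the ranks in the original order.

2, 9.5, 5, 1, 9.5, 3, 7, 7, 4, 12, 11, 7

Sorted (descending): 13.45, 13.38, 12.66, 11.97, 11.79, 11.11, 11.11, 11.11, 10.99, 10.99, 10.81, 10.41
The 3 values of 11.11 occupy positions 6–8 → average rank 7.
The 2 values of 10.99 occupy positions 9–10 → average rank (9+10)/2 = 9.5.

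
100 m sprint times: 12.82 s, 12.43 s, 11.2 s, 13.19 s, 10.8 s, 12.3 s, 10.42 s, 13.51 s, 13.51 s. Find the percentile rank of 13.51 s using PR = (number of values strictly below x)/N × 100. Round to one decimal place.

77.8

N = 9.
Strictly below 13.51: 7. Equal to 13.51: 2.
PR = 7/9 × 100 = 77.8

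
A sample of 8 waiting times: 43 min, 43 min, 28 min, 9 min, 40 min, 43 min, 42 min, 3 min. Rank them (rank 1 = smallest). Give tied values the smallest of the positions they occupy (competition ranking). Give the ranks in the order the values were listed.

Sorted (ascending): 3, 9, 28, 40, 42, 43, 43, 43
The 3 values of 43 occupy positions 6–8 → each gets rank 6.

6, 6, 3, 2, 4, 6, 5, 1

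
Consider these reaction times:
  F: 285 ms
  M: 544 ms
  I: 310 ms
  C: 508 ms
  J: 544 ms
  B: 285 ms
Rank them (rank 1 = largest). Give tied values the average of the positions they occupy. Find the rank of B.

5.5

Sorted (descending): 544, 544, 508, 310, 285, 285
The 2 values of 544 occupy positions 1–2 → average rank (1+2)/2 = 1.5.
The 2 values of 285 occupy positions 5–6 → average rank (5+6)/2 = 5.5.
B has value 285 ms → rank 5.5.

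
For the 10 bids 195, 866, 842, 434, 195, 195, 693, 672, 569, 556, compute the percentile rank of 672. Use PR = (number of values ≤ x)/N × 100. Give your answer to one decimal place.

N = 10.
Strictly below 672: 6. Equal to 672: 1.
PR = 7/10 × 100 = 70.0

70.0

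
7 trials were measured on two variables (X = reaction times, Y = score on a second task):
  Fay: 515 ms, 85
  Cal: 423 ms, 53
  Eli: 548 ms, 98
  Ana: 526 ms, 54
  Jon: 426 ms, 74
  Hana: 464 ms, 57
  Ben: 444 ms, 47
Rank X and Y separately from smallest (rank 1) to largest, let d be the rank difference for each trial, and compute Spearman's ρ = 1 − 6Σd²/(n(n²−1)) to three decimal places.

0.571

Ranks of variable 1: 5, 1, 7, 6, 2, 4, 3
Ranks of variable 2: 6, 2, 7, 3, 5, 4, 1
d = r₁ − r₂: -1, -1, 0, 3, -3, 0, 2
d²: 1, 1, 0, 9, 9, 0, 4; Σd² = 24
ρ = 1 − 6·24/(7·48) = 1 − 144/336 = 0.571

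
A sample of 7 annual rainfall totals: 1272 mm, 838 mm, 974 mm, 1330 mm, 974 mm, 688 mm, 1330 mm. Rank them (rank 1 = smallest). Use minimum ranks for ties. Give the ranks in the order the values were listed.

5, 2, 3, 6, 3, 1, 6

Sorted (ascending): 688, 838, 974, 974, 1272, 1330, 1330
The 2 values of 974 occupy positions 3–4 → each gets rank 3.
The 2 values of 1330 occupy positions 6–7 → each gets rank 6.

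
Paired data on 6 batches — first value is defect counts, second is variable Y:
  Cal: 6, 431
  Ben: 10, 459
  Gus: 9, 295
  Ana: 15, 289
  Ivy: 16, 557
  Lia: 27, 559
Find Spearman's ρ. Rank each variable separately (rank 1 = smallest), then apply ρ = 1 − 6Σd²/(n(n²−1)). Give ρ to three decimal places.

Ranks of variable 1: 1, 3, 2, 4, 5, 6
Ranks of variable 2: 3, 4, 2, 1, 5, 6
d = r₁ − r₂: -2, -1, 0, 3, 0, 0
d²: 4, 1, 0, 9, 0, 0; Σd² = 14
ρ = 1 − 6·14/(6·35) = 1 − 84/210 = 0.600

0.600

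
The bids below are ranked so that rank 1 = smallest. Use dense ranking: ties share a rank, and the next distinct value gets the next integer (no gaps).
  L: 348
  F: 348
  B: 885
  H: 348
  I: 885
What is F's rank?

1

Sorted (ascending): 348, 348, 348, 885, 885
The 3 values of 348 share dense rank 1.
The 2 values of 885 share dense rank 2.
F has value 348 → rank 1.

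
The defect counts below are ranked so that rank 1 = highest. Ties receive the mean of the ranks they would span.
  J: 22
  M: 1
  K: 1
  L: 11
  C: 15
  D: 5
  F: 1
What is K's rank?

Sorted (descending): 22, 15, 11, 5, 1, 1, 1
The 3 values of 1 occupy positions 5–7 → average rank 6.
K has value 1 → rank 6.

6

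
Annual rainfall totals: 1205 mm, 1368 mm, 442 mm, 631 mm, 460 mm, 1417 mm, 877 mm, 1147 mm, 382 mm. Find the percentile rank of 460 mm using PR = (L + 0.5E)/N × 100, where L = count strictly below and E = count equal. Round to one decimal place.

N = 9.
Strictly below 460: 2. Equal to 460: 1.
PR = (2 + 0.5·1)/9 × 100 = 27.8

27.8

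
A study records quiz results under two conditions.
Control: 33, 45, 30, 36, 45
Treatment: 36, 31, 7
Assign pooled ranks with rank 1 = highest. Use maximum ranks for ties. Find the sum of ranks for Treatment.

Sorted (descending): 45, 45, 36, 36, 33, 31, 30, 7
The 2 values of 45 occupy positions 1–2 → each gets rank 2.
The 2 values of 36 occupy positions 3–4 → each gets rank 4.
Treatment values → pooled ranks: 36→4, 31→6, 7→8
Rank sum = 4 + 6 + 8 = 18

18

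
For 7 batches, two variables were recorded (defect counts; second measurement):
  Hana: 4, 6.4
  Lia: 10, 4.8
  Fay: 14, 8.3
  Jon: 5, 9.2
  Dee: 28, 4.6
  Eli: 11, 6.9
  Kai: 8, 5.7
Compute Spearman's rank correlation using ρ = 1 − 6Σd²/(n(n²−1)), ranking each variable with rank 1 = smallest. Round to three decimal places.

-0.321

Ranks of variable 1: 1, 4, 6, 2, 7, 5, 3
Ranks of variable 2: 4, 2, 6, 7, 1, 5, 3
d = r₁ − r₂: -3, 2, 0, -5, 6, 0, 0
d²: 9, 4, 0, 25, 36, 0, 0; Σd² = 74
ρ = 1 − 6·74/(7·48) = 1 − 444/336 = -0.321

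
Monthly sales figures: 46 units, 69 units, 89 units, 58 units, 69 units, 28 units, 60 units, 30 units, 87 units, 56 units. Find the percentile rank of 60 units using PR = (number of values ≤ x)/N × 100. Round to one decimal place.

N = 10.
Strictly below 60: 5. Equal to 60: 1.
PR = 6/10 × 100 = 60.0

60.0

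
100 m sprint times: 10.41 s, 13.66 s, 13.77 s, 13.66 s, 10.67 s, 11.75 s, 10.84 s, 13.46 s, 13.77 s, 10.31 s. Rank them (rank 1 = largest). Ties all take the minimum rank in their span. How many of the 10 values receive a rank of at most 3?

Sorted (descending): 13.77, 13.77, 13.66, 13.66, 13.46, 11.75, 10.84, 10.67, 10.41, 10.31
The 2 values of 13.77 occupy positions 1–2 → each gets rank 1.
The 2 values of 13.66 occupy positions 3–4 → each gets rank 3.
Ranks ≤ 3: {1, 1, 3, 3} → 4 values.

4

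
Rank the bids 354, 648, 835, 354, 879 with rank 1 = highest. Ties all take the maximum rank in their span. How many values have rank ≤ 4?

Sorted (descending): 879, 835, 648, 354, 354
The 2 values of 354 occupy positions 4–5 → each gets rank 5.
Ranks ≤ 4: {1, 2, 3} → 3 values.

3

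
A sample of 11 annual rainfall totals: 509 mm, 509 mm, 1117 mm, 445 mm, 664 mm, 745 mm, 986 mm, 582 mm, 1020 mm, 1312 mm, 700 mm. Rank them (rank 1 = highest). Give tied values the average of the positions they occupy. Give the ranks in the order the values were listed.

Sorted (descending): 1312, 1117, 1020, 986, 745, 700, 664, 582, 509, 509, 445
The 2 values of 509 occupy positions 9–10 → average rank (9+10)/2 = 9.5.

9.5, 9.5, 2, 11, 7, 5, 4, 8, 3, 1, 6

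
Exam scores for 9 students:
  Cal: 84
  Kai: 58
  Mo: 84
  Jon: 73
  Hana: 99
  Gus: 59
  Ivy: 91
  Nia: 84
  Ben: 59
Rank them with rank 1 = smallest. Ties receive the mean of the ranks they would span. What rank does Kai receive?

1

Sorted (ascending): 58, 59, 59, 73, 84, 84, 84, 91, 99
The 2 values of 59 occupy positions 2–3 → average rank (2+3)/2 = 2.5.
The 3 values of 84 occupy positions 5–7 → average rank 6.
Kai has value 58 → rank 1.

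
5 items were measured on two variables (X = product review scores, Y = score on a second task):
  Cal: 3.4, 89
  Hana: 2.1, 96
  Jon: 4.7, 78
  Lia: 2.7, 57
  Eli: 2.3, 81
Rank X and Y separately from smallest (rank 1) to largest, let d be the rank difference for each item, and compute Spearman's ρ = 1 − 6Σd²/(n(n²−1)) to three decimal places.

-0.500

Ranks of variable 1: 4, 1, 5, 3, 2
Ranks of variable 2: 4, 5, 2, 1, 3
d = r₁ − r₂: 0, -4, 3, 2, -1
d²: 0, 16, 9, 4, 1; Σd² = 30
ρ = 1 − 6·30/(5·24) = 1 − 180/120 = -0.500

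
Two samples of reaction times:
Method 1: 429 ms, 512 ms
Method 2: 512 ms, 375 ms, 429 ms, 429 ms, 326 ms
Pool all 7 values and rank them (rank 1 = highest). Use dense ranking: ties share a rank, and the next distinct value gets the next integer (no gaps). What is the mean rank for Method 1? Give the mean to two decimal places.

Sorted (descending): 512, 512, 429, 429, 429, 375, 326
The 2 values of 512 share dense rank 1.
The 3 values of 429 share dense rank 2.
Remaining distinct values take the next consecutive integers.
Method 1 values → pooled ranks: 429→2, 512→1
Mean rank = (2 + 1) / 2 = 1.50

1.50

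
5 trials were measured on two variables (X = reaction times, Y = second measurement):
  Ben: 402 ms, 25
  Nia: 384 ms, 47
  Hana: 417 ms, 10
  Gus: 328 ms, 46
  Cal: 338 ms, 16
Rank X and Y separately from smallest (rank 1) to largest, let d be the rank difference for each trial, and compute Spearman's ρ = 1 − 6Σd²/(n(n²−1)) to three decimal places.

Ranks of variable 1: 4, 3, 5, 1, 2
Ranks of variable 2: 3, 5, 1, 4, 2
d = r₁ − r₂: 1, -2, 4, -3, 0
d²: 1, 4, 16, 9, 0; Σd² = 30
ρ = 1 − 6·30/(5·24) = 1 − 180/120 = -0.500

-0.500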